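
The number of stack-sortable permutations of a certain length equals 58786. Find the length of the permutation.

11

Stack-sortable permutations of [n] are counted by C_n. The Catalan number equal to 58786 is C_11.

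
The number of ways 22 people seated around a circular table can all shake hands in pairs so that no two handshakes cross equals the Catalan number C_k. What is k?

With 22 = 2·11 people, non-crossing handshake pairings are non-crossing perfect matchings on a circle, counted by C_11.

11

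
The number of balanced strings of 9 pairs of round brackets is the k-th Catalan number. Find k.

9

With 9 pairs the number of balanced bracket strings is the Catalan number C_9.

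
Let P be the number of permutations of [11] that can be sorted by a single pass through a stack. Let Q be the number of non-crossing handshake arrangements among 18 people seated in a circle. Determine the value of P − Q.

53924

Stack-sortable permutations are exactly the 231-avoiding ones, counted by C_n; here n = 11. So P = C_11 = 58786.
With 18 = 2·9 people, non-crossing handshake pairings are non-crossing perfect matchings on a circle, counted by C_9. So Q = C_9 = 4862.
P − Q = 58786 − 4862 = 53924.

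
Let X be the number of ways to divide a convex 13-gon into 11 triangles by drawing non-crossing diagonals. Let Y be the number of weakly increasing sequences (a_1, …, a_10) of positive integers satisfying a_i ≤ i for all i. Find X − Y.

41990

The number of triangulations of a 13-gon is the Catalan number C_11 (index = sides − 2). So X = C_11 = 58786.
Such sub-staircase sequences of length n are counted by C_n; here n = 10. So Y = C_10 = 16796.
X − Y = 58786 − 16796 = 41990.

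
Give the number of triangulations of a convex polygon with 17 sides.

9694845

A convex 17-gon is triangulated into 15 triangles, and the number of such triangulations is the Catalan number C_{17−2} = C_15.
C_15 = 9694845.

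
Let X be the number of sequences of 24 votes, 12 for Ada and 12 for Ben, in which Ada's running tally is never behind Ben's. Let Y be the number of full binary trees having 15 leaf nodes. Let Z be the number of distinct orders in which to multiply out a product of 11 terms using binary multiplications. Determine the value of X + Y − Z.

2865656

Reading a vote for the leader as '(' and for the other as ')' turns such a sequence into a balanced string of 12 pairs, so the count is C_12. So X = C_12 = 208012.
A full binary tree with L leaves has L−1 internal nodes and is counted by C_{L−1}; L = 15 gives C_14. So Y = C_14 = 2674440.
Bracketing 11 factors into binary products is counted by C_{11−1} = C_10. So Z = C_10 = 16796.
X + Y − Z = 208012 + 2674440 − 16796 = 2865656.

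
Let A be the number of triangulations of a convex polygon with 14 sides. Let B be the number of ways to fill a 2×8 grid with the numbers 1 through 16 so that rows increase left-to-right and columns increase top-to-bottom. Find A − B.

206582

Triangulations of a convex m-gon are counted by C_{m−2}; with m = 14 this is C_12. So A = C_12 = 208012.
Standard Young tableaux of shape 2×n are counted by C_n; here n = 8. So B = C_8 = 1430.
A − B = 208012 − 1430 = 206582.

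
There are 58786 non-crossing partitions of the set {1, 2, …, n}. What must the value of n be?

11

Non-crossing partitions of [n] are counted by C_n; 58786 = C_11.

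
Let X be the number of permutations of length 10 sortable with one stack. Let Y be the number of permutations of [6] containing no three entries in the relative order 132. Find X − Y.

16664

By Knuth's characterisation, the stack-sortable permutations of length 10 are the 231-avoiders, numbering C_10. So X = C_10 = 16796.
For any fixed pattern of length 3, the pattern-avoiding permutations of [6] number C_6. So Y = C_6 = 132.
X − Y = 16796 − 132 = 16664.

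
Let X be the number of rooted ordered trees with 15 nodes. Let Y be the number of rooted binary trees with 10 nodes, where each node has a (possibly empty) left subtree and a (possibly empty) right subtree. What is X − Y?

Rooted ordered (plane) trees on m nodes have m−1 edges and are counted by C_{m−1}; m = 15 gives C_14. So X = C_14 = 2674440.
Binary trees (left/right distinguished) on n nodes are counted by C_n; here n = 10. So Y = C_10 = 16796.
X − Y = 2674440 − 16796 = 2657644.

2657644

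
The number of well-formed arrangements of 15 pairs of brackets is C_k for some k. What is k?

A balanced arrangement of 15 bracket pairs is a Dyck word of semilength 15, so the count is C_15.

15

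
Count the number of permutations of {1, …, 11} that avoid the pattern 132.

58786

For any fixed pattern of length 3, the pattern-avoiding permutations of [11] number C_11.
C_11 = C(22,11)/12 = 705432/12 = 58786.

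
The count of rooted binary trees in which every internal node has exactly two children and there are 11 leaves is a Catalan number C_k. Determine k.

A full binary tree with L leaves has L−1 internal nodes and is counted by C_{L−1}; L = 11 gives C_10.

10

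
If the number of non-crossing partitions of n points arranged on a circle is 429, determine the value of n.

7

Non-crossing partitions of [n] are counted by C_n; 429 = C_7.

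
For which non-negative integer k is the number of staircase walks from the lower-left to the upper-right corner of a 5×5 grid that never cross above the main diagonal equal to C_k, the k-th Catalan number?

5

Sub-diagonal monotone paths from (0,0) to (5,5) biject with Dyck paths of semilength 5, giving C_5.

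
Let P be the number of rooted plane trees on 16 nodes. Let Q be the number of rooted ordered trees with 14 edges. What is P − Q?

Rooted ordered (plane) trees on m nodes have m−1 edges and are counted by C_{m−1}; m = 16 gives C_15. So P = C_15 = 9694845.
A rooted plane tree with 14 edges has 15 nodes, and the count is C_14. So Q = C_14 = 2674440.
P − Q = 9694845 − 2674440 = 7020405.

7020405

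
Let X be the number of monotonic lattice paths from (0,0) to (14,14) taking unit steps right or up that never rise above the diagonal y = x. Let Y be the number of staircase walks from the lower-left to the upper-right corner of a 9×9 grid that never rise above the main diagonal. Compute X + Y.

Monotone paths in an n×n grid that stay weakly below the diagonal are counted by C_n; here n = 14. So X = C_14 = 2674440.
Monotone paths in an n×n grid that stay weakly below the diagonal are counted by C_n; here n = 9. So Y = C_9 = 4862.
X + Y = 2674440 + 4862 = 2679302.

2679302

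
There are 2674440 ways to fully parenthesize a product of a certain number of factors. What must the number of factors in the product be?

15

Parenthesizations of m factors are counted by C_{m−1}, and C_14 = 2674440.
So the index is 14, and the number of factors is 14 + 1 = 15.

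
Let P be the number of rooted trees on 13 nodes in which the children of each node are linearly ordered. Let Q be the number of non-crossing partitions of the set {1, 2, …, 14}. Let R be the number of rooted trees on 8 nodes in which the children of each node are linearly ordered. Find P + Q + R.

2882881

A rooted plane tree on 13 nodes has 12 edges, and such trees are counted by C_12. So P = C_12 = 208012.
Non-crossing partitions of an n-element set are counted by C_n; here n = 14. So Q = C_14 = 2674440.
A rooted plane tree on 8 nodes has 7 edges, and such trees are counted by C_7. So R = C_7 = 429.
P + Q + R = 208012 + 2674440 + 429 = 2882881.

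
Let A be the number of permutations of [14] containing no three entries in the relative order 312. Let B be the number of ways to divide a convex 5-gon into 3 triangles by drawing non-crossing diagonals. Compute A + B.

Permutations of [n] avoiding any single length-3 pattern are counted by C_n; here n = 14. So A = C_14 = 2674440.
A convex 5-gon is triangulated into 3 triangles, and the number of such triangulations is the Catalan number C_{5−2} = C_3. So B = C_3 = 5.
A + B = 2674440 + 5 = 2674445.

2674445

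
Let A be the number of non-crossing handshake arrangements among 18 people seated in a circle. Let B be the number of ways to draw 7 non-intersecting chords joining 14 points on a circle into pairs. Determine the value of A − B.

4433

Non-crossing handshake pairings of 2n people are counted by C_n; 18 people gives n = 9. So A = C_9 = 4862.
Pairing 14 circle points by 7 non-crossing chords gives C_7 matchings. So B = C_7 = 429.
A − B = 4862 − 429 = 4433.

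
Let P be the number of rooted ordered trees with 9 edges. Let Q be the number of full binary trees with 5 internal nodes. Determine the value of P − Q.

Rooted ordered trees with n edges are counted by C_n; here n = 9. So P = C_9 = 4862.
The number of full binary trees on 5 internal nodes is the Catalan number C_5. So Q = C_5 = 42.
P − Q = 4862 − 42 = 4820.

4820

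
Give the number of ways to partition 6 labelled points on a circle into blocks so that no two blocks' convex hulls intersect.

132

Non-crossing partitions of an n-element set are counted by C_n; here n = 6.
C_6 = C(12,6)/7 = 924/7 = 132.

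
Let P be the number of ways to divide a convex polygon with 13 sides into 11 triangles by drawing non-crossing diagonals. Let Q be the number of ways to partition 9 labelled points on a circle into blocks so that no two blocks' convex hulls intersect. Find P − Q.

Triangulations of a convex m-gon are counted by C_{m−2}; with m = 13 this is C_11. So P = C_11 = 58786.
Non-crossing partitions of an n-element set are counted by C_n; here n = 9. So Q = C_9 = 4862.
P − Q = 58786 − 4862 = 53924.

53924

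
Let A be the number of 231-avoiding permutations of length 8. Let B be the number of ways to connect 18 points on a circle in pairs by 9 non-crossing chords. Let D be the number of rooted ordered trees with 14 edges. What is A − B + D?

For any fixed pattern of length 3, the pattern-avoiding permutations of [8] number C_8. So A = C_8 = 1430.
Pairing 18 circle points by 9 non-crossing chords gives C_9 matchings. So B = C_9 = 4862.
Rooted ordered trees with n edges are counted by C_n; here n = 14. So D = C_14 = 2674440.
A − B + D = 1430 − 4862 + 2674440 = 2671008.

2671008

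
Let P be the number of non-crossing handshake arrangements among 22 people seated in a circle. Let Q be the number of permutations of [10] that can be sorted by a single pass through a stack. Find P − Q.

41990

With 22 = 2·11 people, non-crossing handshake pairings are non-crossing perfect matchings on a circle, counted by C_11. So P = C_11 = 58786.
Stack-sortable permutations are exactly the 231-avoiding ones, counted by C_n; here n = 10. So Q = C_10 = 16796.
P − Q = 58786 − 16796 = 41990.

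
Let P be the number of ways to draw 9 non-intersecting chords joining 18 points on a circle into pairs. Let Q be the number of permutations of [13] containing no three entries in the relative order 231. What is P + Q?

Pairing 18 circle points by 9 non-crossing chords gives C_9 matchings. So P = C_9 = 4862.
For any fixed pattern of length 3, the pattern-avoiding permutations of [13] number C_13. So Q = C_13 = 742900.
P + Q = 4862 + 742900 = 747762.

747762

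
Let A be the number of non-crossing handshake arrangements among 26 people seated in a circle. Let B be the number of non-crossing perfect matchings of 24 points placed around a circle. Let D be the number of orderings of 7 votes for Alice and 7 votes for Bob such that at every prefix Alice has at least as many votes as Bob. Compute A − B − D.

With 26 = 2·13 people, non-crossing handshake pairings are non-crossing perfect matchings on a circle, counted by C_13. So A = C_13 = 742900.
Pairing 24 circle points by 12 non-crossing chords gives C_12 matchings. So B = C_12 = 208012.
Reading a vote for the leader as '(' and for the other as ')' turns such a sequence into a balanced string of 7 pairs, so the count is C_7. So D = C_7 = 429.
A − B − D = 742900 − 208012 − 429 = 534459.

534459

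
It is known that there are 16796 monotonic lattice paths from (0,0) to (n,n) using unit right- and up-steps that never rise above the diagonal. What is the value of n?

Such diagonal-avoiding paths in an n×n grid are counted by C_n. Since C_10 = 16796, the index is 10.

10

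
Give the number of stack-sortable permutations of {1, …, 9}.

Stack-sortable permutations are exactly the 231-avoiding ones, counted by C_n; here n = 9.
C_9 = C(18,9)/10 = 48620/10 = 4862.

4862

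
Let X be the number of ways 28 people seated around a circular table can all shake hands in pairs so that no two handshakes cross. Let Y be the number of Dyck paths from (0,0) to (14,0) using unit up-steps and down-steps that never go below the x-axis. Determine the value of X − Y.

2674011

Non-crossing handshake pairings of 2n people are counted by C_n; 28 people gives n = 14. So X = C_14 = 2674440.
A Dyck path with 7 up-steps and 7 down-steps has semilength 7, so there are C_7 of them. So Y = C_7 = 429.
X − Y = 2674440 − 429 = 2674011.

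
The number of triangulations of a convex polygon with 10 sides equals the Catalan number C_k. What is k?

8

The number of triangulations of a 10-gon is the Catalan number C_8 (index = sides − 2).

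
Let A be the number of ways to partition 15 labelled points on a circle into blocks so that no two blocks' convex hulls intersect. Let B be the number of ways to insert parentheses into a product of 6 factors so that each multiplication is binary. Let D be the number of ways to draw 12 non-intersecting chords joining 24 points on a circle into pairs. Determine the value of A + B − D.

9486875

The non-crossing partitions of [15] form a lattice of size C_15. So A = C_15 = 9694845.
Ways to associate a product of 6 factors correspond to binary trees on 6 leaves, so the count is C_5. So B = C_5 = 42.
Non-crossing perfect matchings of 2n points on a circle are counted by C_n; with 24 points, n = 12. So D = C_12 = 208012.
A + B − D = 9694845 + 42 − 208012 = 9486875.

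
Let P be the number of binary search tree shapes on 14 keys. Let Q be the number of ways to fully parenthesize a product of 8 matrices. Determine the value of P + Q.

Rooted binary trees with 14 nodes (each child slot possibly empty) number C_14. So P = C_14 = 2674440.
Parenthesizations of m factors correspond to full binary trees with m leaves, counted by C_{m−1}; m = 8 gives C_7. So Q = C_7 = 429.
P + Q = 2674440 + 429 = 2674869.

2674869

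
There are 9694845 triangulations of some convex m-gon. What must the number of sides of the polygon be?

17

Triangulations of a convex m-gon are counted by C_{m−2}, and C_15 = 9694845.
So m − 2 = 15, giving m = 17 sides.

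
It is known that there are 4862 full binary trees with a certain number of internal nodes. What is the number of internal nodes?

9

Full binary trees with n internal nodes are counted by C_n, and C_9 = 4862.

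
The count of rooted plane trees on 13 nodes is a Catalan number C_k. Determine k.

Rooted ordered (plane) trees on m nodes have m−1 edges and are counted by C_{m−1}; m = 13 gives C_12.

12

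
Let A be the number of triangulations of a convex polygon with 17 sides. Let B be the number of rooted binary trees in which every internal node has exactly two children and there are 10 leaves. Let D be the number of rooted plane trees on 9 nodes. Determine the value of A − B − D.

9688553

Triangulations of a convex m-gon are counted by C_{m−2}; with m = 17 this is C_15. So A = C_15 = 9694845.
Full binary trees with 10 leaves have 10−1 = 9 internal nodes, so there are C_9 of them. So B = C_9 = 4862.
A rooted plane tree on 9 nodes has 8 edges, and such trees are counted by C_8. So D = C_8 = 1430.
A − B − D = 9694845 − 4862 − 1430 = 9688553.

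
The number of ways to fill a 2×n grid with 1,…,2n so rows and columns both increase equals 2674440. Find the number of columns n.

14

Standard Young tableaux of shape 2×n are counted by C_n. The Catalan number equal to 2674440 is C_14.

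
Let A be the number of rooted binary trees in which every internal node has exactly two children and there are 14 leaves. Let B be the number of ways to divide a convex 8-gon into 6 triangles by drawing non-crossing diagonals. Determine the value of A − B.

A full binary tree with L leaves has L−1 internal nodes and is counted by C_{L−1}; L = 14 gives C_13. So A = C_13 = 742900.
The number of triangulations of an 8-gon is the Catalan number C_6 (index = sides − 2). So B = C_6 = 132.
A − B = 742900 − 132 = 742768.

742768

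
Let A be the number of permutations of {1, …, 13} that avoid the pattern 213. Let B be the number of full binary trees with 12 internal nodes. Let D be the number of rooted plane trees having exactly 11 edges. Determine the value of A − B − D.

476102

For any fixed pattern of length 3, the pattern-avoiding permutations of [13] number C_13. So A = C_13 = 742900.
Full binary trees with n internal nodes are counted by C_n; here n = 12. So B = C_12 = 208012.
A rooted plane tree with 11 edges has 12 nodes, and the count is C_11. So D = C_11 = 58786.
A − B − D = 742900 − 208012 − 58786 = 476102.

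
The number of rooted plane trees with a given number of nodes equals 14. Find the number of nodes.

Rooted ordered trees on m nodes are counted by C_{m−1}. The Catalan number equal to 14 is C_4.
So the index is 4, and the number of nodes is 4 + 1 = 5.

5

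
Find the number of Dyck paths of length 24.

208012

Paths of 12 up- and 12 down-steps that never dip below the axis are Dyck paths; their count is C_12.
C_12 = C(24,12)/13 = 2704156/13 = 208012.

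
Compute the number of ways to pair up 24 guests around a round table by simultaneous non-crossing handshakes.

208012

Non-crossing handshake pairings of 2n people are counted by C_n; 24 people gives n = 12.
C_12 = 208012.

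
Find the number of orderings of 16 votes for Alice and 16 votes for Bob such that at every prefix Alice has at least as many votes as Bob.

35357670

Ballot sequences with n votes each where one side never trails are Dyck words, counted by C_n; here n = 16.
C_16 = C(32,16)/17 = 601080390/17 = 35357670.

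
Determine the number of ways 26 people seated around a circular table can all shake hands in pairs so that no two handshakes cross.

742900

Non-crossing handshake pairings of 2n people are counted by C_n; 26 people gives n = 13.
C_13 = C(26,13)/14 = 10400600/14 = 742900.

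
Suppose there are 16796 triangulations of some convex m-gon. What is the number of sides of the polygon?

Triangulations of a convex m-gon are counted by C_{m−2}; 16796 = C_10.
So m − 2 = 10, giving m = 12 sides.

12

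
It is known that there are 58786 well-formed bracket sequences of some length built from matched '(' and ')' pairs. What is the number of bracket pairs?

Balanced strings of n bracket-pairs are counted by C_n; 58786 = C_11.

11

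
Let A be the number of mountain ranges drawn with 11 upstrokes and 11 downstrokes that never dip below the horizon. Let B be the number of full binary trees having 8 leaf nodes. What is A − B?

58357

Paths of 11 up- and 11 down-steps that never dip below the axis are Dyck paths; their count is C_11. So A = C_11 = 58786.
A full binary tree with L leaves has L−1 internal nodes and is counted by C_{L−1}; L = 8 gives C_7. So B = C_7 = 429.
A − B = 58786 − 429 = 58357.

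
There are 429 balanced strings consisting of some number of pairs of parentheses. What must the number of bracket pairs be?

Balanced strings of n bracket-pairs are counted by C_n. The Catalan number equal to 429 is C_7.

7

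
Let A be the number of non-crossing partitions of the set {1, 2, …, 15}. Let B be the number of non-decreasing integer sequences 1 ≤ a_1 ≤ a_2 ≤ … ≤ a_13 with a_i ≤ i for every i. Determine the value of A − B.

The non-crossing partitions of [15] form a lattice of size C_15. So A = C_15 = 9694845.
Such sub-staircase sequences of length n are counted by C_n; here n = 13. So B = C_13 = 742900.
A − B = 9694845 − 742900 = 8951945.

8951945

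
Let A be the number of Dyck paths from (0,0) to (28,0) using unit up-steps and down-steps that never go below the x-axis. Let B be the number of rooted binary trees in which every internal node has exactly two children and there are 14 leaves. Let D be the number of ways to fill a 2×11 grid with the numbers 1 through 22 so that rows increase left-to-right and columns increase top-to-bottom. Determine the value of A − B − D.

1872754

A Dyck path with 14 up-steps and 14 down-steps has semilength 14, so there are C_14 of them. So A = C_14 = 2674440.
A full binary tree with L leaves has L−1 internal nodes and is counted by C_{L−1}; L = 14 gives C_13. So B = C_13 = 742900.
Standard Young tableaux of shape 2×n are counted by C_n; here n = 11. So D = C_11 = 58786.
A − B − D = 2674440 − 742900 − 58786 = 1872754.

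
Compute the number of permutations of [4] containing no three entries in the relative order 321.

14

For any fixed pattern of length 3, the pattern-avoiding permutations of [4] number C_4.
C_4 = 14.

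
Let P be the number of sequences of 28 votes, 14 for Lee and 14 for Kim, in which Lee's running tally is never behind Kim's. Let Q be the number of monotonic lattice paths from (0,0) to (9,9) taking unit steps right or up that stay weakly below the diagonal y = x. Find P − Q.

Reading a vote for the leader as '(' and for the other as ')' turns such a sequence into a balanced string of 14 pairs, so the count is C_14. So P = C_14 = 2674440.
Sub-diagonal monotone paths from (0,0) to (9,9) biject with Dyck paths of semilength 9, giving C_9. So Q = C_9 = 4862.
P − Q = 2674440 − 4862 = 2669578.

2669578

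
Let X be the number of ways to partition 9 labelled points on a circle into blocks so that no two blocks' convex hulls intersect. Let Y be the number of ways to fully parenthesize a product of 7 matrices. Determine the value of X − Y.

4730

Non-crossing partitions of an n-element set are counted by C_n; here n = 9. So X = C_9 = 4862.
Bracketing 7 factors into binary products is counted by C_{7−1} = C_6. So Y = C_6 = 132.
X − Y = 4862 − 132 = 4730.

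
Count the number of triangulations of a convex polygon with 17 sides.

9694845

The number of triangulations of a 17-gon is the Catalan number C_15 (index = sides − 2).
C_15 = C(30,15)/16 = 155117520/16 = 9694845.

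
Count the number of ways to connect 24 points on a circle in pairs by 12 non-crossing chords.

208012

Pairing 24 circle points by 12 non-crossing chords gives C_12 matchings.
C_12 = 208012.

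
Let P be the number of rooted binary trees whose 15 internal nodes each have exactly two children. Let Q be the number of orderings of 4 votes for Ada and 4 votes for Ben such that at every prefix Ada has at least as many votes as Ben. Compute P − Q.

9694831

The number of full binary trees on 15 internal nodes is the Catalan number C_15. So P = C_15 = 9694845.
Ballot sequences with n votes each where one side never trails are Dyck words, counted by C_n; here n = 4. So Q = C_4 = 14.
P − Q = 9694845 − 14 = 9694831.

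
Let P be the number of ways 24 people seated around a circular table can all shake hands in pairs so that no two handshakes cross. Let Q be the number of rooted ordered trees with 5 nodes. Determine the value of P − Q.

With 24 = 2·12 people, non-crossing handshake pairings are non-crossing perfect matchings on a circle, counted by C_12. So P = C_12 = 208012.
A rooted plane tree on 5 nodes has 4 edges, and such trees are counted by C_4. So Q = C_4 = 14.
P − Q = 208012 − 14 = 207998.

207998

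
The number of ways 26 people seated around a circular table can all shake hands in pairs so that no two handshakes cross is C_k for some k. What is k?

13

With 26 = 2·13 people, non-crossing handshake pairings are non-crossing perfect matchings on a circle, counted by C_13.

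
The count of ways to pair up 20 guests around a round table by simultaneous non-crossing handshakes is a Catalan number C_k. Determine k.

10

Non-crossing handshake pairings of 2n people are counted by C_n; 20 people gives n = 10.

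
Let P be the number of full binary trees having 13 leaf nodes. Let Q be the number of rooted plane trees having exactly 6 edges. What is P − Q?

Full binary trees with 13 leaves have 13−1 = 12 internal nodes, so there are C_12 of them. So P = C_12 = 208012.
Rooted ordered trees with n edges are counted by C_n; here n = 6. So Q = C_6 = 132.
P − Q = 208012 − 132 = 207880.

207880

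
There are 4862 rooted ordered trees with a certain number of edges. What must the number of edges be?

Rooted ordered trees with n edges are counted by C_n. Since C_9 = 4862, the index is 9.

9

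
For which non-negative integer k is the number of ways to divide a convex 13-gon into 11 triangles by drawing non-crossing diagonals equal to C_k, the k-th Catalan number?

Triangulations of a convex m-gon are counted by C_{m−2}; with m = 13 this is C_11.

11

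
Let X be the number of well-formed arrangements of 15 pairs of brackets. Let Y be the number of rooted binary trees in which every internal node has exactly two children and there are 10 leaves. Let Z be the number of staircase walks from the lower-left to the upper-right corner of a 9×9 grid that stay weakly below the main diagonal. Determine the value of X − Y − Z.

With 15 pairs the number of balanced bracket strings is the Catalan number C_15. So X = C_15 = 9694845.
A full binary tree with L leaves has L−1 internal nodes and is counted by C_{L−1}; L = 10 gives C_9. So Y = C_9 = 4862.
Sub-diagonal monotone paths from (0,0) to (9,9) biject with Dyck paths of semilength 9, giving C_9. So Z = C_9 = 4862.
X − Y − Z = 9694845 − 4862 − 4862 = 9685121.

9685121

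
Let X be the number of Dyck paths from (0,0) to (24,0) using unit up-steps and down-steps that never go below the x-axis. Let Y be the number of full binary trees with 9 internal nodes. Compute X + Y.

212874

Dyck paths of semilength n (length 2n) are counted by C_n; here n = 12. So X = C_12 = 208012.
The number of full binary trees on 9 internal nodes is the Catalan number C_9. So Y = C_9 = 4862.
X + Y = 208012 + 4862 = 212874.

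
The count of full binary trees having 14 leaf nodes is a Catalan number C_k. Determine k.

A full binary tree with L leaves has L−1 internal nodes and is counted by C_{L−1}; L = 14 gives C_13.

13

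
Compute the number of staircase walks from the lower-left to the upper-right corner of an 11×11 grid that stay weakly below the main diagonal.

Monotone paths in an n×n grid that stay weakly below the diagonal are counted by C_n; here n = 11.
C_11 = 58786.

58786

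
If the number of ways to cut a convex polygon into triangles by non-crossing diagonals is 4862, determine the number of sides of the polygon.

Triangulations of a convex m-gon are counted by C_{m−2}; 4862 = C_9.
So m − 2 = 9, giving m = 11 sides.

11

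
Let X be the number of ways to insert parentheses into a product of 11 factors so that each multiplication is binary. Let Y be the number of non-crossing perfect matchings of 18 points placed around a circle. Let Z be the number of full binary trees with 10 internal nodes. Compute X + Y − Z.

4862

Ways to associate a product of 11 factors correspond to binary trees on 11 leaves, so the count is C_10. So X = C_10 = 16796.
Pairing 18 circle points by 9 non-crossing chords gives C_9 matchings. So Y = C_9 = 4862.
The number of full binary trees on 10 internal nodes is the Catalan number C_10. So Z = C_10 = 16796.
X + Y − Z = 16796 + 4862 − 16796 = 4862.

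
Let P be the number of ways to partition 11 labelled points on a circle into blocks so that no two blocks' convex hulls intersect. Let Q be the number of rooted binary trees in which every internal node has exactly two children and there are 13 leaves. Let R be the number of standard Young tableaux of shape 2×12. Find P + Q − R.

58786

Non-crossing partitions of an n-element set are counted by C_n; here n = 11. So P = C_11 = 58786.
A full binary tree with L leaves has L−1 internal nodes and is counted by C_{L−1}; L = 13 gives C_12. So Q = C_12 = 208012.
Standard Young tableaux of shape 2×n are counted by C_n; here n = 12. So R = C_12 = 208012.
P + Q − R = 58786 + 208012 − 208012 = 58786.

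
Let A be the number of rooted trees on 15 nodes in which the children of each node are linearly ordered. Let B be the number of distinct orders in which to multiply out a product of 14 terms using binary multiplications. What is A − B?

1931540

Rooted ordered (plane) trees on m nodes have m−1 edges and are counted by C_{m−1}; m = 15 gives C_14. So A = C_14 = 2674440.
Bracketing 14 factors into binary products is counted by C_{14−1} = C_13. So B = C_13 = 742900.
A − B = 2674440 − 742900 = 1931540.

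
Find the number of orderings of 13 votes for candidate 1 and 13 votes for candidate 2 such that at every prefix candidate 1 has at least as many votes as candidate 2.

742900

Reading a vote for the leader as '(' and for the other as ')' turns such a sequence into a balanced string of 13 pairs, so the count is C_13.
C_13 = C_12 · 2(2·12+1)/(12+2) = 208012 · 50/14 = 742900.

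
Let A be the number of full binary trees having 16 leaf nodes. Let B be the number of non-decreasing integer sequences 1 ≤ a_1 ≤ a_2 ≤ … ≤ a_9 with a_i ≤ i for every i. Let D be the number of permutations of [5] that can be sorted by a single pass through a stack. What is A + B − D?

9699665

Full binary trees with 16 leaves have 16−1 = 15 internal nodes, so there are C_15 of them. So A = C_15 = 9694845.
Weakly increasing sequences with a_i ≤ i biject with Dyck paths of semilength 9, so there are C_9. So B = C_9 = 4862.
Stack-sortable permutations are exactly the 231-avoiding ones, counted by C_n; here n = 5. So D = C_5 = 42.
A + B − D = 9694845 + 4862 − 42 = 9699665.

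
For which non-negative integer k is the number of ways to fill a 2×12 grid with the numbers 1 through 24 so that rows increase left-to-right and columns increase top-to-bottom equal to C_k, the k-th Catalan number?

12

By the hook-length formula (or a Dyck-path bijection), SYT of shape 2×12 number C_12.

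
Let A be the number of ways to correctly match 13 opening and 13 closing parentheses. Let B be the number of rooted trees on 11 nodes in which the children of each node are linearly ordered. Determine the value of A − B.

726104

Balanced strings of n pairs of brackets are counted by C_n; here n = 13. So A = C_13 = 742900.
A rooted plane tree on 11 nodes has 10 edges, and such trees are counted by C_10. So B = C_10 = 16796.
A − B = 742900 − 16796 = 726104.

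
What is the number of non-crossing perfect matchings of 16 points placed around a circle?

1430

Pairing 16 circle points by 8 non-crossing chords gives C_8 matchings.
C_8 = C(16,8)/9 = 12870/9 = 1430.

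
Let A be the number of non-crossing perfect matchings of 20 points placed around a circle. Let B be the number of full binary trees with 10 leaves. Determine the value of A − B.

Non-crossing perfect matchings of 2n points on a circle are counted by C_n; with 20 points, n = 10. So A = C_10 = 16796.
Full binary trees with 10 leaves have 10−1 = 9 internal nodes, so there are C_9 of them. So B = C_9 = 4862.
A − B = 16796 − 4862 = 11934.

11934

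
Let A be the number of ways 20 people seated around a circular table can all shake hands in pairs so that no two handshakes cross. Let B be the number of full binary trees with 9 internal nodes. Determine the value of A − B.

With 20 = 2·10 people, non-crossing handshake pairings are non-crossing perfect matchings on a circle, counted by C_10. So A = C_10 = 16796.
Full binary trees with n internal nodes are counted by C_n; here n = 9. So B = C_9 = 4862.
A − B = 16796 − 4862 = 11934.

11934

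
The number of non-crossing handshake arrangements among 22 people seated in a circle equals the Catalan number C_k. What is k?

11

With 22 = 2·11 people, non-crossing handshake pairings are non-crossing perfect matchings on a circle, counted by C_11.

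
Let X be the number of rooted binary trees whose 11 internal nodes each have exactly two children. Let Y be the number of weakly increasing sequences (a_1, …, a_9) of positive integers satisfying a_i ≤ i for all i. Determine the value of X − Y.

53924

The number of full binary trees on 11 internal nodes is the Catalan number C_11. So X = C_11 = 58786.
Such sub-staircase sequences of length n are counted by C_n; here n = 9. So Y = C_9 = 4862.
X − Y = 58786 − 4862 = 53924.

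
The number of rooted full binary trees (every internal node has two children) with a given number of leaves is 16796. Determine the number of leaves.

Full binary trees with L leaves are counted by C_{L−1}, and C_10 = 16796.
So the index is 10, and the number of leaves is 10 + 1 = 11.

11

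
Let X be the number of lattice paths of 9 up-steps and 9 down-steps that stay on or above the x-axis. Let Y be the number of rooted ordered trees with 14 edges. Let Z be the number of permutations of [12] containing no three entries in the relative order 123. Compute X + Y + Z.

Paths of 9 up- and 9 down-steps that never dip below the axis are Dyck paths; their count is C_9. So X = C_9 = 4862.
Rooted ordered trees with n edges are counted by C_n; here n = 14. So Y = C_14 = 2674440.
For any fixed pattern of length 3, the pattern-avoiding permutations of [12] number C_12. So Z = C_12 = 208012.
X + Y + Z = 4862 + 2674440 + 208012 = 2887314.

2887314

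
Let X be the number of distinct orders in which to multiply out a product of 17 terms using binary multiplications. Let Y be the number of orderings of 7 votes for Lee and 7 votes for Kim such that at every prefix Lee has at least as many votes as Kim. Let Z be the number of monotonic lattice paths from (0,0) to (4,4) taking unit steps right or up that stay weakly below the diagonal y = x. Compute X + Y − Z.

Ways to associate a product of 17 factors correspond to binary trees on 17 leaves, so the count is C_16. So X = C_16 = 35357670.
Ballot sequences with n votes each where one side never trails are Dyck words, counted by C_n; here n = 7. So Y = C_7 = 429.
Monotone paths in an n×n grid that stay weakly below the diagonal are counted by C_n; here n = 4. So Z = C_4 = 14.
X + Y − Z = 35357670 + 429 − 14 = 35358085.

35358085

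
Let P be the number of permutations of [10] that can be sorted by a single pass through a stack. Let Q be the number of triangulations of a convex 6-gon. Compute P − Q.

Stack-sortable permutations are exactly the 231-avoiding ones, counted by C_n; here n = 10. So P = C_10 = 16796.
Triangulations of a convex m-gon are counted by C_{m−2}; with m = 6 this is C_4. So Q = C_4 = 14.
P − Q = 16796 − 14 = 16782.

16782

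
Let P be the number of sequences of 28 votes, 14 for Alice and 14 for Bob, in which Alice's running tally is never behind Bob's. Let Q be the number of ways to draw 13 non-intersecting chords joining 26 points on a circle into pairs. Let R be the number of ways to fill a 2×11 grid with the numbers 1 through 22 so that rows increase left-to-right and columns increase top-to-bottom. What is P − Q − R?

Reading a vote for the leader as '(' and for the other as ')' turns such a sequence into a balanced string of 14 pairs, so the count is C_14. So P = C_14 = 2674440.
Non-crossing perfect matchings of 2n points on a circle are counted by C_n; with 26 points, n = 13. So Q = C_13 = 742900.
Standard Young tableaux of shape 2×n are counted by C_n; here n = 11. So R = C_11 = 58786.
P − Q − R = 2674440 − 742900 − 58786 = 1872754.

1872754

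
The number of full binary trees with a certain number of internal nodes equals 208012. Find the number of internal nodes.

Full binary trees with n internal nodes are counted by C_n. Since C_12 = 208012, the index is 12.

12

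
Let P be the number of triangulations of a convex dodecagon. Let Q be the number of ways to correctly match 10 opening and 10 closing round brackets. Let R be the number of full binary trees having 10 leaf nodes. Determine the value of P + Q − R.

28730

The number of triangulations of a 12-gon is the Catalan number C_10 (index = sides − 2). So P = C_10 = 16796.
A balanced arrangement of 10 bracket pairs is a Dyck word of semilength 10, so the count is C_10. So Q = C_10 = 16796.
A full binary tree with L leaves has L−1 internal nodes and is counted by C_{L−1}; L = 10 gives C_9. So R = C_9 = 4862.
P + Q − R = 16796 + 16796 − 4862 = 28730.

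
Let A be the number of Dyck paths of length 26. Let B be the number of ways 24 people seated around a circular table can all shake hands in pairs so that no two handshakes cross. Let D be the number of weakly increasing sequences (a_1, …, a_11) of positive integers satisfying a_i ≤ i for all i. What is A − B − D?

A Dyck path with 13 up-steps and 13 down-steps has semilength 13, so there are C_13 of them. So A = C_13 = 742900.
Non-crossing handshake pairings of 2n people are counted by C_n; 24 people gives n = 12. So B = C_12 = 208012.
Weakly increasing sequences with a_i ≤ i biject with Dyck paths of semilength 11, so there are C_11. So D = C_11 = 58786.
A − B − D = 742900 − 208012 − 58786 = 476102.

476102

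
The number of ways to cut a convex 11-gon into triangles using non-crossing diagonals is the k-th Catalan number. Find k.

A convex 11-gon is triangulated into 9 triangles, and the number of such triangulations is the Catalan number C_{11−2} = C_9.

9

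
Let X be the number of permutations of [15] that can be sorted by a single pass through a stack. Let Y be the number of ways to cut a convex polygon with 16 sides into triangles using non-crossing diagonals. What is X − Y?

Stack-sortable permutations are exactly the 231-avoiding ones, counted by C_n; here n = 15. So X = C_15 = 9694845.
Triangulations of a convex m-gon are counted by C_{m−2}; with m = 16 this is C_14. So Y = C_14 = 2674440.
X − Y = 9694845 − 2674440 = 7020405.

7020405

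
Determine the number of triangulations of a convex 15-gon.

742900

A convex 15-gon is triangulated into 13 triangles, and the number of such triangulations is the Catalan number C_{15−2} = C_13.
C_13 = C(26,13)/14 = 10400600/14 = 742900.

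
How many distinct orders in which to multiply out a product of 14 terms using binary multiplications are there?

742900

Ways to associate a product of 14 factors correspond to binary trees on 14 leaves, so the count is C_13.
C_13 = C_12 · 2(2·12+1)/(12+2) = 208012 · 50/14 = 742900.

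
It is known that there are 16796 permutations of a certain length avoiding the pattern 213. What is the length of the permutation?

10

Permutations of [n] avoiding a fixed length-3 pattern are counted by C_n. Since C_10 = 16796, the index is 10.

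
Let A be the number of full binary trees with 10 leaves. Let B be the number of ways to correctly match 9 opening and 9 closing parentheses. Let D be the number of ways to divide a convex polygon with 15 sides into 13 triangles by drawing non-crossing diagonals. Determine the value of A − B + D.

Full binary trees with 10 leaves have 10−1 = 9 internal nodes, so there are C_9 of them. So A = C_9 = 4862.
With 9 pairs the number of balanced bracket strings is the Catalan number C_9. So B = C_9 = 4862.
A convex 15-gon is triangulated into 13 triangles, and the number of such triangulations is the Catalan number C_{15−2} = C_13. So D = C_13 = 742900.
A − B + D = 4862 − 4862 + 742900 = 742900.

742900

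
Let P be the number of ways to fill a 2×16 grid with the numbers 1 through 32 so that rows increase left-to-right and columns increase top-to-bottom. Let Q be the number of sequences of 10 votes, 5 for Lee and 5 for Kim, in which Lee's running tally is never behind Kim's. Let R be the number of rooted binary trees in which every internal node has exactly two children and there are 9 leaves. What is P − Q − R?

By the hook-length formula (or a Dyck-path bijection), SYT of shape 2×16 number C_16. So P = C_16 = 35357670.
Ballot sequences with n votes each where one side never trails are Dyck words, counted by C_n; here n = 5. So Q = C_5 = 42.
Full binary trees with 9 leaves have 9−1 = 8 internal nodes, so there are C_8 of them. So R = C_8 = 1430.
P − Q − R = 35357670 − 42 − 1430 = 35356198.

35356198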